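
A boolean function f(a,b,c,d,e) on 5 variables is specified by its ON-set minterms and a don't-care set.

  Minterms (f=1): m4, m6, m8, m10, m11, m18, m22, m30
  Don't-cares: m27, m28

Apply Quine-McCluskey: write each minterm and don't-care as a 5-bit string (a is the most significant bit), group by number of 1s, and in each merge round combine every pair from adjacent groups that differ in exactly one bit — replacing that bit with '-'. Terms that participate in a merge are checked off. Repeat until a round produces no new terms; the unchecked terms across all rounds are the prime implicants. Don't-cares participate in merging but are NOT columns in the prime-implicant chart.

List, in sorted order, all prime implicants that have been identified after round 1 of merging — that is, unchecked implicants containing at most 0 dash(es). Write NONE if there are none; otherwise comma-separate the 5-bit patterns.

NONE

Round 0: 00100✓ 00110✓ 01000✓ 01010✓ 01011✓ 10010✓ 10110✓ 11011✓ 11100✓ 11110✓
Round 1: -0110 -1011 001-0 010-0 0101- 1-110 10-10 111-0
PIs = {-0110, -1011, 001-0, 010-0, 0101-, 1-110, 10-10, 111-0}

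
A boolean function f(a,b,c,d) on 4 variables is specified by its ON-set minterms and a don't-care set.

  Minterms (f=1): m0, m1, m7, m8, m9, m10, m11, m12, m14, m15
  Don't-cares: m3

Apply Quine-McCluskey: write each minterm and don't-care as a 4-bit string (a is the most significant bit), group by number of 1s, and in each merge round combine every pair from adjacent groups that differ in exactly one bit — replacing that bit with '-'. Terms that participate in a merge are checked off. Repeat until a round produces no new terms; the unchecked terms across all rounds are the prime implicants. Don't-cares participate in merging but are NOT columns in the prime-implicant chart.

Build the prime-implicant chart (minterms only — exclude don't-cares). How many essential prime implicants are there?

size-2^0 implicants → 0000(✓)  0001(✓)  0011(✓)  0111(✓)  1000(✓)  1001(✓)  1010(✓)  1011(✓)  1100(✓)  1110(✓)  1111(✓)
size-2^1 implicants → -000(✓)  -001(✓)  -011(✓)  -111(✓)  0-11(✓)  00-1(✓)  000-(✓)  1-00(✓)  1-10(✓)  1-11(✓)  10-0(✓)  10-1(✓)  100-(✓)  101-(✓)  11-0(✓)  111-(✓)
size-2^2 implicants → --11  -0-1  -00-  1--0  1-1-  10--
Unchecked terms (primes): --11, -0-1, -00-, 1--0, 1-1-, 10--
Minterm coverage:
  m0 ⊆ -00- [E]
  m1 ⊆ -0-1,-00-
  m7 ⊆ --11 [E]
  m8 ⊆ -00-,1--0,10--
  m9 ⊆ -0-1,-00-,10--
  m10 ⊆ 1--0,1-1-,10--
  m11 ⊆ --11,-0-1,1-1-,10--
  m12 ⊆ 1--0 [E]
  m14 ⊆ 1--0,1-1-
  m15 ⊆ --11,1-1-
E = {--11, -00-, 1--0}

3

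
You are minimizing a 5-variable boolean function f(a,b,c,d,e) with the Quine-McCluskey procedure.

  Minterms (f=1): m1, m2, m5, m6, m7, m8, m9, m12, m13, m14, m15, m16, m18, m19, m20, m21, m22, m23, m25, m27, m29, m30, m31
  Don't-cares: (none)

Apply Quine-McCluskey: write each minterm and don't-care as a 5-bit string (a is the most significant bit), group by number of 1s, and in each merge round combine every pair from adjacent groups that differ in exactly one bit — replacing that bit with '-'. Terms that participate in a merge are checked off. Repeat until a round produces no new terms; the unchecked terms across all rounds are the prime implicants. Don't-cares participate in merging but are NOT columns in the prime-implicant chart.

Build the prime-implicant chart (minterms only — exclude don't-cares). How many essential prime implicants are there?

[col 0] 00001*, 00010*, 00101*, 00110*, 00111*, 01000*, 01001*, 01100*, 01101*, 01110*, 01111*, 10000*, 10010*, 10011*, 10100*, 10101*, 10110*, 10111*, 11001*, 11011*, 11101*, 11110*, 11111*
[col 1] -0010*, -0101*, -0110*, -0111*, -1001*, -1101*, -1110*, -1111*, 0-001*, 0-101*, 0-110*, 0-111*, 00-01*, 00-10*, 001-1*, 0011-*, 01-00*, 01-01*, 0100-*, 011-0*, 011-1*, 0110-*, 0111-*, 1-011*, 1-101*, 1-110*, 1-111*, 10-00*, 10-10*, 10-11*, 100-0*, 1001-*, 101-0*, 101-1*, 1010-*, 1011-*, 11-01*, 11-11*, 110-1*, 111-1*, 1111-*
[col 2] --101*, --110*, --111*, -0-10, -01-1*, -011-*, -1-01, -11-1*, -111-*, 0--01, 0-1-1*, 0-11-*, 01-0-, 011--, 1--11, 1-1-1*, 1-11-*, 10--0, 10-1-, 101--, 11--1
[col 3] --1-1, --11-
Prime implicants: --1-1, --11-, -0-10, -1-01, 0--01, 01-0-, 011--, 1--11, 10--0, 10-1-, 101--, 11--1
PI chart (minterm → PIs covering it):
  1 | 0--01  (sole → essential)
  2 | -0-10  (sole → essential)
  5 | --1-1,0--01
  6 | --11-,-0-10
  7 | --1-1,--11-
  8 | 01-0-  (sole → essential)
  9 | -1-01,0--01,01-0-
  12 | 01-0-,011--
  13 | --1-1,-1-01,0--01,01-0-,011--
  14 | --11-,011--
  15 | --1-1,--11-,011--
  16 | 10--0  (sole → essential)
  18 | -0-10,10--0,10-1-
  19 | 1--11,10-1-
  20 | 10--0,101--
  21 | --1-1,101--
  22 | --11-,-0-10,10--0,10-1-,101--
  23 | --1-1,--11-,1--11,10-1-,101--
  25 | -1-01,11--1
  27 | 1--11,11--1
  29 | --1-1,-1-01,11--1
  30 | --11-  (sole → essential)
  31 | --1-1,--11-,1--11,11--1
Essential prime implicants: --11-, -0-10, 0--01, 01-0-, 10--0

5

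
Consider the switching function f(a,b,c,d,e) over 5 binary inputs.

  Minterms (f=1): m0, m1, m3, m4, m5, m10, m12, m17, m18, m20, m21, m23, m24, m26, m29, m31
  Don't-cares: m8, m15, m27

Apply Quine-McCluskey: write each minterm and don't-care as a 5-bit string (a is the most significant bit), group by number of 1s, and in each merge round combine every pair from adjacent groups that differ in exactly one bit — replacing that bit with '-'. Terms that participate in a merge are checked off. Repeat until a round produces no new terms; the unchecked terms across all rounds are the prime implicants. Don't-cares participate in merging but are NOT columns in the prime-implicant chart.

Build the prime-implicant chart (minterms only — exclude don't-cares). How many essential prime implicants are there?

7

Round 0: 00000✓ 00001✓ 00011✓ 00100✓ 00101✓ 01000✓ 01010✓ 01100✓ 01111✓ 10001✓ 10010✓ 10100✓ 10101✓ 10111✓ 11000✓ 11010✓ 11011✓ 11101✓ 11111✓
Round 1: -0001✓ -0100✓ -0101✓ -1000✓ -1010✓ -1111 0-000✓ 0-100✓ 00-00✓ 00-01✓ 000-1 0000-✓ 0010-✓ 01-00✓ 010-0✓ 1-010 1-101✓ 1-111✓ 10-01✓ 101-1✓ 1010-✓ 11-11 110-0✓ 1101- 111-1✓
Round 2: -0-01 -010- -10-0 0--00 00-0- 1-1-1
PIs = {-0-01, -010-, -10-0, -1111, 0--00, 00-0-, 000-1, 1-010, 1-1-1, 11-11, 1101-}
Coverage chart:
  m0: 0--00,00-0-
  m1: -0-01,00-0-,000-1
  m3: 000-1 ←essential
  m4: -010-,0--00,00-0-
  m5: -0-01,-010-,00-0-
  m10: -10-0 ←essential
  m12: 0--00 ←essential
  m17: -0-01 ←essential
  m18: 1-010 ←essential
  m20: -010- ←essential
  m21: -0-01,-010-,1-1-1
  m23: 1-1-1 ←essential
  m24: -10-0 ←essential
  m26: -10-0,1-010,1101-
  m29: 1-1-1 ←essential
  m31: -1111,1-1-1,11-11
Essential: -0-01, -010-, -10-0, 0--00, 000-1, 1-010, 1-1-1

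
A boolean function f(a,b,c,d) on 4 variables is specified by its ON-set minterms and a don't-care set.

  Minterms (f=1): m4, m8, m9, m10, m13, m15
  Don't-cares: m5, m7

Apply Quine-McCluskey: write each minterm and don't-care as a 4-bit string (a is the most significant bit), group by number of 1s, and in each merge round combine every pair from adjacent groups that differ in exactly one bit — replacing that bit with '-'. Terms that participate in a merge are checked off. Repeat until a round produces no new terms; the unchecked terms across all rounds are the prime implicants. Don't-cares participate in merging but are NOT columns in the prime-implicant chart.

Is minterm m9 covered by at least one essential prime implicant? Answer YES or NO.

Round 0: 0100✓ 0101✓ 0111✓ 1000✓ 1001✓ 1010✓ 1101✓ 1111✓
Round 1: -101✓ -111✓ 01-1✓ 010- 1-01 10-0 100- 11-1✓
Round 2: -1-1
PIs = {-1-1, 010-, 1-01, 10-0, 100-}
Coverage chart:
  m4: 010- ←essential
  m8: 10-0,100-
  m9: 1-01,100-
  m10: 10-0 ←essential
  m13: -1-1,1-01
  m15: -1-1 ←essential
Essential: -1-1, 010-, 10-0

NO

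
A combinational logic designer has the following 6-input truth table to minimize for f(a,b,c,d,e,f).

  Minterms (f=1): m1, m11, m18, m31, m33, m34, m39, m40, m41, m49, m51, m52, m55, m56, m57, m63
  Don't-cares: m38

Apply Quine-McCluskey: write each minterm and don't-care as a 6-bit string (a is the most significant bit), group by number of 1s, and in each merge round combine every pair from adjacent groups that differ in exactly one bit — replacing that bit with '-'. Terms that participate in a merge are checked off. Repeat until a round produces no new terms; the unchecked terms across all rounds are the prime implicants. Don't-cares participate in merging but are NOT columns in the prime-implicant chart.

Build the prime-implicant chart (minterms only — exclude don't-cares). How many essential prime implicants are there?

7

[col 0] 000001*, 001011, 010010, 011111*, 100001*, 100010*, 100110*, 100111*, 101000*, 101001*, 110001*, 110011*, 110100, 110111*, 111000*, 111001*, 111111*
[col 1] -00001, -11111, 1-0001*, 1-0111, 1-1000*, 1-1001*, 10-001*, 100-10, 10011-, 10100-*, 11-001*, 11-111, 110-11, 1100-1, 11100-*
[col 2] 1--001, 1-100-
Prime implicants: -00001, -11111, 001011, 010010, 1--001, 1-0111, 1-100-, 100-10, 10011-, 11-111, 110-11, 1100-1, 110100
PI chart (minterm → PIs covering it):
  1 | -00001  (sole → essential)
  11 | 001011  (sole → essential)
  18 | 010010  (sole → essential)
  31 | -11111  (sole → essential)
  33 | -00001,1--001
  34 | 100-10  (sole → essential)
  39 | 1-0111,10011-
  40 | 1-100-  (sole → essential)
  41 | 1--001,1-100-
  49 | 1--001,1100-1
  51 | 110-11,1100-1
  52 | 110100  (sole → essential)
  55 | 1-0111,11-111,110-11
  56 | 1-100-  (sole → essential)
  57 | 1--001,1-100-
  63 | -11111,11-111
Essential prime implicants: -00001, -11111, 001011, 010010, 1-100-, 100-10, 110100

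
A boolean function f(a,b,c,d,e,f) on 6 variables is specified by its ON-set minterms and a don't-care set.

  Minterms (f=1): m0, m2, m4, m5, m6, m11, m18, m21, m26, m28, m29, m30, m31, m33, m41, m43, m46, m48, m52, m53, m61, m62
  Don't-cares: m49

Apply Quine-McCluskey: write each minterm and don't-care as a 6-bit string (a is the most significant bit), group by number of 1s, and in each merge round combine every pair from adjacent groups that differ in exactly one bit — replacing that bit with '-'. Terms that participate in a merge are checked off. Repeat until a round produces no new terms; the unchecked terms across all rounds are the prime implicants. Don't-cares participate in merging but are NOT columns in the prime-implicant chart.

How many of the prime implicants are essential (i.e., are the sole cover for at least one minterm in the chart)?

6

Round 0: 000000✓ 000010✓ 000100✓ 000101✓ 000110✓ 001011✓ 010010✓ 010101✓ 011010✓ 011100✓ 011101✓ 011110✓ 011111✓ 100001✓ 101001✓ 101011✓ 101110✓ 110000✓ 110001✓ 110100✓ 110101✓ 111101✓ 111110✓
Round 1: -01011 -10101✓ -11101✓ -11110 0-0010 0-0101 000-00✓ 000-10✓ 0000-0✓ 0001-0✓ 00010- 01-010 01-101✓ 011-10 0111-0✓ 0111-1✓ 01110-✓ 01111-✓ 1-0001 1-1110 10-001 1010-1 11-101✓ 110-00✓ 110-01✓ 11000-✓ 11010-✓
Round 2: -1-101 000--0 0111-- 110-0-
PIs = {-01011, -1-101, -11110, 0-0010, 0-0101, 000--0, 00010-, 01-010, 011-10, 0111--, 1-0001, 1-1110, 10-001, 1010-1, 110-0-}
Coverage chart:
  m0: 000--0 ←essential
  m2: 0-0010,000--0
  m4: 000--0,00010-
  m5: 0-0101,00010-
  m6: 000--0 ←essential
  m11: -01011 ←essential
  m18: 0-0010,01-010
  m21: -1-101,0-0101
  m26: 01-010,011-10
  m28: 0111-- ←essential
  m29: -1-101,0111--
  m30: -11110,011-10,0111--
  m31: 0111-- ←essential
  m33: 1-0001,10-001
  m41: 10-001,1010-1
  m43: -01011,1010-1
  m46: 1-1110 ←essential
  m48: 110-0- ←essential
  m52: 110-0- ←essential
  m53: -1-101,110-0-
  m61: -1-101 ←essential
  m62: -11110,1-1110
Essential: -01011, -1-101, 000--0, 0111--, 1-1110, 110-0-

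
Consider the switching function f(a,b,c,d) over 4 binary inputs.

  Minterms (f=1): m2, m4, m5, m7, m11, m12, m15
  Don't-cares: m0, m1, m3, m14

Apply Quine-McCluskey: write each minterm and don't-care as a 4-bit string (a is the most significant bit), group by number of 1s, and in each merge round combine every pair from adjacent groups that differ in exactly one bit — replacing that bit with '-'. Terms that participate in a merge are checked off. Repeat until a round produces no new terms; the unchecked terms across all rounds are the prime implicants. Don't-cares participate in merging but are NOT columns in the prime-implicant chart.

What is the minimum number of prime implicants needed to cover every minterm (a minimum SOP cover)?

Round 0: 0000✓ 0001✓ 0010✓ 0011✓ 0100✓ 0101✓ 0111✓ 1011✓ 1100✓ 1110✓ 1111✓
Round 1: -011✓ -100 -111✓ 0-00✓ 0-01✓ 0-11✓ 00-0✓ 00-1✓ 000-✓ 001-✓ 01-1✓ 010-✓ 1-11✓ 11-0 111-
Round 2: --11 0--1 0-0- 00--
PIs = {--11, -100, 0--1, 0-0-, 00--, 11-0, 111-}
Coverage chart:
  m2: 00-- ←essential
  m4: -100,0-0-
  m5: 0--1,0-0-
  m7: --11,0--1
  m11: --11 ←essential
  m12: -100,11-0
  m15: --11,111-
Essential: --11, 00--
Petrick residual → -100, 0--1
Min cover (4 terms): cd + bc'd' + a'd + a'b'

4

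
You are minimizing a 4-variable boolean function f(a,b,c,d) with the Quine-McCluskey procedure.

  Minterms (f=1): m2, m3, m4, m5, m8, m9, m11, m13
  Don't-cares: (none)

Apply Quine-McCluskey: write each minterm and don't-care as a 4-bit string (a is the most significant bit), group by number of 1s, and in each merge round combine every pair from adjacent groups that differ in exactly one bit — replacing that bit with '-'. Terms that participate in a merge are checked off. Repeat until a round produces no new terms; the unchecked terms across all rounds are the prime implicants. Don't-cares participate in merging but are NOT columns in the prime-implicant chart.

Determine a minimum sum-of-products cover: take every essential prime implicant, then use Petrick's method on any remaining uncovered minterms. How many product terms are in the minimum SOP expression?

5

size-2^0 implicants → 0010(✓)  0011(✓)  0100(✓)  0101(✓)  1000(✓)  1001(✓)  1011(✓)  1101(✓)
size-2^1 implicants → -011  -101  001-  010-  1-01  10-1  100-
Unchecked terms (primes): -011, -101, 001-, 010-, 1-01, 10-1, 100-
Minterm coverage:
  m2 ⊆ 001- [E]
  m3 ⊆ -011,001-
  m4 ⊆ 010- [E]
  m5 ⊆ -101,010-
  m8 ⊆ 100- [E]
  m9 ⊆ 1-01,10-1,100-
  m11 ⊆ -011,10-1
  m13 ⊆ -101,1-01
E = {001-, 010-, 100-}
Petrick residual → -011, -101
Cover = b'cd + bc'd + a'b'c + a'bc' + ab'c'  |cover|=5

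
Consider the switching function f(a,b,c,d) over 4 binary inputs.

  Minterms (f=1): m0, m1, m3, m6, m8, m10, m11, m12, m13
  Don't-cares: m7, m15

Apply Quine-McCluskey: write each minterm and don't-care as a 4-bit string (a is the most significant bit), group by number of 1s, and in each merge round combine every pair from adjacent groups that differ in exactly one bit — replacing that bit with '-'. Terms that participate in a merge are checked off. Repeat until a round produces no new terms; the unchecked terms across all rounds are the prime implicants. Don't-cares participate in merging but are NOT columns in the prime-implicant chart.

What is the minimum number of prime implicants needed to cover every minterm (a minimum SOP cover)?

5

Round 0: 0000✓ 0001✓ 0011✓ 0110✓ 0111✓ 1000✓ 1010✓ 1011✓ 1100✓ 1101✓ 1111✓
Round 1: -000 -011✓ -111✓ 0-11✓ 00-1 000- 011- 1-00 1-11✓ 10-0 101- 11-1 110-
Round 2: --11
PIs = {--11, -000, 00-1, 000-, 011-, 1-00, 10-0, 101-, 11-1, 110-}
Coverage chart:
  m0: -000,000-
  m1: 00-1,000-
  m3: --11,00-1
  m6: 011- ←essential
  m8: -000,1-00,10-0
  m10: 10-0,101-
  m11: --11,101-
  m12: 1-00,110-
  m13: 11-1,110-
Essential: 011-
Petrick residual → --11, 000-, 10-0, 110-
Min cover (5 terms): cd + a'b'c' + a'bc + ab'd' + abc'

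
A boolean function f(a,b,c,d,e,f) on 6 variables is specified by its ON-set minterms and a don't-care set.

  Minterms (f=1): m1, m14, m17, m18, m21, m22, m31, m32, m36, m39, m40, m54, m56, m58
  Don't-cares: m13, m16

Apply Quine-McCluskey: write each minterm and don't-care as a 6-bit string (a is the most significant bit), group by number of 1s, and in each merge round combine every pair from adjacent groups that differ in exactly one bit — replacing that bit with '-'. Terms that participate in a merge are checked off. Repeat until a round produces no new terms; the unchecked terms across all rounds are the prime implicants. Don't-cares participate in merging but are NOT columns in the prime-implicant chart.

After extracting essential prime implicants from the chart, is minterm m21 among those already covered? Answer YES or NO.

Round 0: 000001✓ 001101 001110 010000✓ 010001✓ 010010✓ 010101✓ 010110✓ 011111 100000✓ 100100✓ 100111 101000✓ 110110✓ 111000✓ 111010✓
Round 1: -10110 0-0001 010-01 010-10 0100-0 01000- 1-1000 10-000 100-00 1110-0
PIs = {-10110, 0-0001, 001101, 001110, 010-01, 010-10, 0100-0, 01000-, 011111, 1-1000, 10-000, 100-00, 100111, 1110-0}
Coverage chart:
  m1: 0-0001 ←essential
  m14: 001110 ←essential
  m17: 0-0001,010-01,01000-
  m18: 010-10,0100-0
  m21: 010-01 ←essential
  m22: -10110,010-10
  m31: 011111 ←essential
  m32: 10-000,100-00
  m36: 100-00 ←essential
  m39: 100111 ←essential
  m40: 1-1000,10-000
  m54: -10110 ←essential
  m56: 1-1000,1110-0
  m58: 1110-0 ←essential
Essential: -10110, 0-0001, 001110, 010-01, 011111, 100-00, 100111, 1110-0

YES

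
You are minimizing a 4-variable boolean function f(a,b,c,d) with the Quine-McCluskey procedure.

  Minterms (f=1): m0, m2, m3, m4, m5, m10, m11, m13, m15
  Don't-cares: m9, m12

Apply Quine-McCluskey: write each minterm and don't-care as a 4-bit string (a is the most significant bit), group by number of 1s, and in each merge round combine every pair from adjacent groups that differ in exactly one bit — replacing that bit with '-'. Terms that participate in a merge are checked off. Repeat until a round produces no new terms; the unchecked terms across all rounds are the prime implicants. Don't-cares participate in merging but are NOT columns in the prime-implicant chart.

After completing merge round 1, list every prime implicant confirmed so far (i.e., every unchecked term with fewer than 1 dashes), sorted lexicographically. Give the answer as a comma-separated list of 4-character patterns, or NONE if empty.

Round 0: 0000✓ 0010✓ 0011✓ 0100✓ 0101✓ 1001✓ 1010✓ 1011✓ 1100✓ 1101✓ 1111✓
Round 1: -010✓ -011✓ -100✓ -101✓ 0-00 00-0 001-✓ 010-✓ 1-01✓ 1-11✓ 10-1✓ 101-✓ 11-1✓ 110-✓
Round 2: -01- -10- 1--1
PIs = {-01-, -10-, 0-00, 00-0, 1--1}

NONE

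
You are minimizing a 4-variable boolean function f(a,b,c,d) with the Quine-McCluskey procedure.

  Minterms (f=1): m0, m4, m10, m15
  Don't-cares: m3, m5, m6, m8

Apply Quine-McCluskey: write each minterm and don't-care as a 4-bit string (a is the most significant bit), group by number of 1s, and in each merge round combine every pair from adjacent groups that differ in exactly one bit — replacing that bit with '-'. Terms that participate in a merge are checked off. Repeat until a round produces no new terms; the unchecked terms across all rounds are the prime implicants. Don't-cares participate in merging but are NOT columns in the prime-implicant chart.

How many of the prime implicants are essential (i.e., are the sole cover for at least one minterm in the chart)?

2

[col 0] 0000*, 0011, 0100*, 0101*, 0110*, 1000*, 1010*, 1111
[col 1] -000, 0-00, 01-0, 010-, 10-0
Prime implicants: -000, 0-00, 0011, 01-0, 010-, 10-0, 1111
PI chart (minterm → PIs covering it):
  0 | -000,0-00
  4 | 0-00,01-0,010-
  10 | 10-0  (sole → essential)
  15 | 1111  (sole → essential)
Essential prime implicants: 10-0, 1111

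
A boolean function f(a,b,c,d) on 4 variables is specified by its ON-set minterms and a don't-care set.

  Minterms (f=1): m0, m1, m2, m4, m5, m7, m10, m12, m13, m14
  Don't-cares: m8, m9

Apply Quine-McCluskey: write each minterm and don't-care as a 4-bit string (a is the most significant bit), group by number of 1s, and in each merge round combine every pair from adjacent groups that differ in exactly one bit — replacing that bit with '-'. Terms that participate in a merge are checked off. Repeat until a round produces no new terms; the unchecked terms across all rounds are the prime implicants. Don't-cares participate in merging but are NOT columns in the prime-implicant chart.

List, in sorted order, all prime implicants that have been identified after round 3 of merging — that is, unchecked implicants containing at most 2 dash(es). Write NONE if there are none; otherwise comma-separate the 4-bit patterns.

-0-0, 01-1, 1--0

[col 0] 0000*, 0001*, 0010*, 0100*, 0101*, 0111*, 1000*, 1001*, 1010*, 1100*, 1101*, 1110*
[col 1] -000*, -001*, -010*, -100*, -101*, 0-00*, 0-01*, 00-0*, 000-*, 01-1, 010-*, 1-00*, 1-01*, 1-10*, 10-0*, 100-*, 11-0*, 110-*
[col 2] --00*, --01*, -0-0, -00-*, -10-*, 0-0-*, 1--0, 1-0-*
[col 3] --0-
Prime implicants: --0-, -0-0, 01-1, 1--0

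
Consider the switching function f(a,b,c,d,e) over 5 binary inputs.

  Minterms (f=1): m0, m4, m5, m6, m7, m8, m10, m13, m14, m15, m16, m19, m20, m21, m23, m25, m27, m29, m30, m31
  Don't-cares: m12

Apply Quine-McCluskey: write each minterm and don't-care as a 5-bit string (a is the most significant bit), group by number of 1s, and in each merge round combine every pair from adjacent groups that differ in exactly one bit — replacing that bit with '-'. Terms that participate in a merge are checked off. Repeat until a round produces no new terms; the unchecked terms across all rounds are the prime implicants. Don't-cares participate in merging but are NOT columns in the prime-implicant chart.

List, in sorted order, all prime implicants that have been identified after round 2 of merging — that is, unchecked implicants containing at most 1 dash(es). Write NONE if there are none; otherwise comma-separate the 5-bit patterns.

NONE

size-2^0 implicants → 00000(✓)  00100(✓)  00101(✓)  00110(✓)  00111(✓)  01000(✓)  01010(✓)  01100(✓)  01101(✓)  01110(✓)  01111(✓)  10000(✓)  10011(✓)  10100(✓)  10101(✓)  10111(✓)  11001(✓)  11011(✓)  11101(✓)  11110(✓)  11111(✓)
size-2^1 implicants → -0000(✓)  -0100(✓)  -0101(✓)  -0111(✓)  -1101(✓)  -1110(✓)  -1111(✓)  0-000(✓)  0-100(✓)  0-101(✓)  0-110(✓)  0-111(✓)  00-00(✓)  001-0(✓)  001-1(✓)  0010-(✓)  0011-(✓)  01-00(✓)  01-10(✓)  010-0(✓)  011-0(✓)  011-1(✓)  0110-(✓)  0111-(✓)  1-011(✓)  1-101(✓)  1-111(✓)  10-00(✓)  10-11(✓)  101-1(✓)  1010-(✓)  11-01(✓)  11-11(✓)  110-1(✓)  111-1(✓)  1111-(✓)
size-2^2 implicants → --101(✓)  --111(✓)  -0-00  -01-1(✓)  -010-  -11-1(✓)  -111-  0--00  0-1-0(✓)  0-1-1(✓)  0-10-(✓)  0-11-(✓)  001--(✓)  01--0  011--(✓)  1--11  1-1-1(✓)  11--1
size-2^3 implicants → --1-1  0-1--
Unchecked terms (primes): --1-1, -0-00, -010-, -111-, 0--00, 0-1--, 01--0, 1--11, 11--1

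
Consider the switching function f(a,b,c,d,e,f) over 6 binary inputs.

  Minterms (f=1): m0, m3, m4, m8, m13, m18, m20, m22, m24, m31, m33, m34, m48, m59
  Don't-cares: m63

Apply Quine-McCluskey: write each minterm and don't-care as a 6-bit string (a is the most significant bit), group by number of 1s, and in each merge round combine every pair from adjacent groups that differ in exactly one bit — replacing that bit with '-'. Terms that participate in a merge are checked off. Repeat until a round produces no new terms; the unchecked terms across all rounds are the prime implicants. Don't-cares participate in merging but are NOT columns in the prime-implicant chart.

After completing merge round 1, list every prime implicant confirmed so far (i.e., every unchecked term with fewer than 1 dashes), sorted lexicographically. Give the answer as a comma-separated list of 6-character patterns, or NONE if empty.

000011, 001101, 100001, 100010, 110000

Round 0: 000000✓ 000011 000100✓ 001000✓ 001101 010010✓ 010100✓ 010110✓ 011000✓ 011111✓ 100001 100010 110000 111011✓ 111111✓
Round 1: -11111 0-0100 0-1000 00-000 000-00 010-10 0101-0 111-11
PIs = {-11111, 0-0100, 0-1000, 00-000, 000-00, 000011, 001101, 010-10, 0101-0, 100001, 100010, 110000, 111-11}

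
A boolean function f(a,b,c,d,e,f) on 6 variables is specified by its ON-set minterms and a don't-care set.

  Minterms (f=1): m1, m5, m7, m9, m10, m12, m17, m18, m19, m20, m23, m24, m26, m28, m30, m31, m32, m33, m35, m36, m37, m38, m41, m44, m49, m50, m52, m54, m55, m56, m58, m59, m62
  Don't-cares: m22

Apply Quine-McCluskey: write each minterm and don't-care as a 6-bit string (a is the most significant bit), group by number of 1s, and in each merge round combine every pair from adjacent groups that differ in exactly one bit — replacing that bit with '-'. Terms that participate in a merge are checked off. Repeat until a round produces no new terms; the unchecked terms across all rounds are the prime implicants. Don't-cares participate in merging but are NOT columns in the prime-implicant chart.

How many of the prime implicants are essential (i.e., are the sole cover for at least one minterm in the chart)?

Round 0: 000001✓ 000101✓ 000111✓ 001001✓ 001010✓ 001100✓ 010001✓ 010010✓ 010011✓ 010100✓ 010110✓ 010111✓ 011000✓ 011010✓ 011100✓ 011110✓ 011111✓ 100000✓ 100001✓ 100011✓ 100100✓ 100101✓ 100110✓ 101001✓ 101100✓ 110001✓ 110010✓ 110100✓ 110110✓ 110111✓ 111000✓ 111010✓ 111011✓ 111110✓
Round 1: -00001✓ -00101✓ -01001✓ -01100 -10001✓ -10010✓ -10100✓ -10110✓ -10111✓ -11000✓ -11010✓ -11110✓ 0-0001✓ 0-0111 0-1010 0-1100 00-001✓ 000-01✓ 0001-1 01-010✓ 01-100✓ 01-110✓ 01-111✓ 010-10✓ 010-11✓ 0100-1 01001-✓ 0101-0✓ 01011-✓ 011-00✓ 011-10✓ 0110-0✓ 0111-0✓ 01111-✓ 1-0001✓ 1-0100✓ 1-0110✓ 10-001✓ 10-100 100-00✓ 100-01✓ 1000-1 10000-✓ 1001-0✓ 10010-✓ 11-010✓ 11-110✓ 110-10✓ 1101-0✓ 11011-✓ 111-10✓ 1110-0✓ 11101-
Round 2: --0001 -0-001 -00-01 -1-010✓ -1-110✓ -10-10✓ -101-0 -1011- -11-10✓ -110-0 01--10✓ 01-1-0 01-11- 010-1- 011--0 1-01-0 100-0- 11--10✓
Round 3: -1--10
PIs = {--0001, -0-001, -00-01, -01100, -1--10, -101-0, -1011-, -110-0, 0-0111, 0-1010, 0-1100, 0001-1, 01-1-0, 01-11-, 010-1-, 0100-1, 011--0, 1-01-0, 10-100, 100-0-, 1000-1, 11101-}
Coverage chart:
  m1: --0001,-0-001,-00-01
  m5: -00-01,0001-1
  m7: 0-0111,0001-1
  m9: -0-001 ←essential
  m10: 0-1010 ←essential
  m12: -01100,0-1100
  m17: --0001,0100-1
  m18: -1--10,010-1-
  m19: 010-1-,0100-1
  m20: -101-0,01-1-0
  m23: -1011-,0-0111,01-11-,010-1-
  m24: -110-0,011--0
  m26: -1--10,-110-0,0-1010,011--0
  m28: 0-1100,01-1-0,011--0
  m30: -1--10,01-1-0,01-11-,011--0
  m31: 01-11- ←essential
  m32: 100-0- ←essential
  m33: --0001,-0-001,-00-01,100-0-,1000-1
  m35: 1000-1 ←essential
  m36: 1-01-0,10-100,100-0-
  m37: -00-01,100-0-
  m38: 1-01-0 ←essential
  m41: -0-001 ←essential
  m44: -01100,10-100
  m49: --0001 ←essential
  m50: -1--10 ←essential
  m52: -101-0,1-01-0
  m54: -1--10,-101-0,-1011-,1-01-0
  m55: -1011- ←essential
  m56: -110-0 ←essential
  m58: -1--10,-110-0,11101-
  m59: 11101- ←essential
  m62: -1--10 ←essential
Essential: --0001, -0-001, -1--10, -1011-, -110-0, 0-1010, 01-11-, 1-01-0, 100-0-, 1000-1, 11101-

11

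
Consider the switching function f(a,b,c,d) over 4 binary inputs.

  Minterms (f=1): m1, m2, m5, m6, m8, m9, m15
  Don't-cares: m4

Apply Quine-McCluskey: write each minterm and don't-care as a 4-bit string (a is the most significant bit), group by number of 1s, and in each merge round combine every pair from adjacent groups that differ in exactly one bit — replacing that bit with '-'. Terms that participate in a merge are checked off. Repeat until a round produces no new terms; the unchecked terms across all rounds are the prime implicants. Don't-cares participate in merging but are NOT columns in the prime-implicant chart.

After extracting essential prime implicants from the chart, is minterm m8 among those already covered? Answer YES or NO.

[col 0] 0001*, 0010*, 0100*, 0101*, 0110*, 1000*, 1001*, 1111
[col 1] -001, 0-01, 0-10, 01-0, 010-, 100-
Prime implicants: -001, 0-01, 0-10, 01-0, 010-, 100-, 1111
PI chart (minterm → PIs covering it):
  1 | -001,0-01
  2 | 0-10  (sole → essential)
  5 | 0-01,010-
  6 | 0-10,01-0
  8 | 100-  (sole → essential)
  9 | -001,100-
  15 | 1111  (sole → essential)
Essential prime implicants: 0-10, 100-, 1111

YES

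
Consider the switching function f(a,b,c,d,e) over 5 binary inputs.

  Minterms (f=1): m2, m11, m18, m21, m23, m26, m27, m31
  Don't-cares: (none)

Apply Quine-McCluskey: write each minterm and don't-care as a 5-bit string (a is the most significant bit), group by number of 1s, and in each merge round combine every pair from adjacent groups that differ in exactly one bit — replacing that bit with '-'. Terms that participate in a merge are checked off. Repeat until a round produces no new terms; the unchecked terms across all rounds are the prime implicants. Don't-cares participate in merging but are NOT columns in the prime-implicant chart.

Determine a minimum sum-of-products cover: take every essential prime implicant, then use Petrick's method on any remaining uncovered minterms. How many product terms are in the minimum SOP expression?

Round 0: 00010✓ 01011✓ 10010✓ 10101✓ 10111✓ 11010✓ 11011✓ 11111✓
Round 1: -0010 -1011 1-010 1-111 101-1 11-11 1101-
PIs = {-0010, -1011, 1-010, 1-111, 101-1, 11-11, 1101-}
Coverage chart:
  m2: -0010 ←essential
  m11: -1011 ←essential
  m18: -0010,1-010
  m21: 101-1 ←essential
  m23: 1-111,101-1
  m26: 1-010,1101-
  m27: -1011,11-11,1101-
  m31: 1-111,11-11
Essential: -0010, -1011, 101-1
Petrick residual → 1-010, 1-111
Min cover (5 terms): b'c'de' + bc'de + ac'de' + acde + ab'ce

5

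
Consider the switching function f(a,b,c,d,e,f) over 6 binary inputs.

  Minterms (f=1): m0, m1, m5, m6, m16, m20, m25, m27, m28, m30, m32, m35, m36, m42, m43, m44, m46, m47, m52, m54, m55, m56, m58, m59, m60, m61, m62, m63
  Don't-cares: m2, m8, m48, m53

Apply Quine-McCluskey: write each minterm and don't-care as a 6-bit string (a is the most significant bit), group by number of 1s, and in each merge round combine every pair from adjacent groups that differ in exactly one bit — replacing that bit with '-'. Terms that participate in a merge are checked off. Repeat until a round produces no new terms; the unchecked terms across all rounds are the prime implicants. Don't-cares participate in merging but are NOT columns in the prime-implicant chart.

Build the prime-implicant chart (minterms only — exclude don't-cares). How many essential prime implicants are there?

Round 0: 000000✓ 000001✓ 000010✓ 000101✓ 000110✓ 001000✓ 010000✓ 010100✓ 011001✓ 011011✓ 011100✓ 011110✓ 100000✓ 100011✓ 100100✓ 101010✓ 101011✓ 101100✓ 101110✓ 101111✓ 110000✓ 110100✓ 110101✓ 110110✓ 110111✓ 111000✓ 111010✓ 111011✓ 111100✓ 111101✓ 111110✓ 111111✓
Round 1: -00000✓ -10000✓ -10100✓ -11011 -11100✓ -11110✓ 0-0000✓ 00-000 000-01 000-10 0000-0 00000- 01-100✓ 010-00✓ 0110-1 0111-0✓ 1-0000✓ 1-0100✓ 1-1010✓ 1-1011✓ 1-1100✓ 1-1110✓ 1-1111✓ 10-011 10-100✓ 100-00✓ 101-10✓ 101-11✓ 10101-✓ 1011-0✓ 10111-✓ 11-000✓ 11-100✓ 11-101✓ 11-110✓ 11-111✓ 110-00✓ 1101-0✓ 1101-1✓ 11010-✓ 11011-✓ 111-00✓ 111-10✓ 111-11✓ 1110-0✓ 11101-✓ 1111-0✓ 1111-1✓ 11110-✓ 11111-✓
Round 2: --0000 -1-100 -10-00 -111-0 1--100 1-0-00 1-1-10✓ 1-1-11✓ 1-101-✓ 1-11-0 1-111-✓ 101-1-✓ 11--00 11-1-0✓ 11-1-1✓ 11-10-✓ 11-11-✓ 1101--✓ 111--0 111-1-✓ 1111--✓
Round 3: 1-1-1- 11-1--
PIs = {--0000, -1-100, -10-00, -11011, -111-0, 00-000, 000-01, 000-10, 0000-0, 00000-, 0110-1, 1--100, 1-0-00, 1-1-1-, 1-11-0, 10-011, 11--00, 11-1--, 111--0}
Coverage chart:
  m0: --0000,00-000,0000-0,00000-
  m1: 000-01,00000-
  m5: 000-01 ←essential
  m6: 000-10 ←essential
  m16: --0000,-10-00
  m20: -1-100,-10-00
  m25: 0110-1 ←essential
  m27: -11011,0110-1
  m28: -1-100,-111-0
  m30: -111-0 ←essential
  m32: --0000,1-0-00
  m35: 10-011 ←essential
  m36: 1--100,1-0-00
  m42: 1-1-1- ←essential
  m43: 1-1-1-,10-011
  m44: 1--100,1-11-0
  m46: 1-1-1-,1-11-0
  m47: 1-1-1- ←essential
  m52: -1-100,-10-00,1--100,1-0-00,11--00,11-1--
  m54: 11-1-- ←essential
  m55: 11-1-- ←essential
  m56: 11--00,111--0
  m58: 1-1-1-,111--0
  m59: -11011,1-1-1-
  m60: -1-100,-111-0,1--100,1-11-0,11--00,11-1--,111--0
  m61: 11-1-- ←essential
  m62: -111-0,1-1-1-,1-11-0,11-1--,111--0
  m63: 1-1-1-,11-1--
Essential: -111-0, 000-01, 000-10, 0110-1, 1-1-1-, 10-011, 11-1--

7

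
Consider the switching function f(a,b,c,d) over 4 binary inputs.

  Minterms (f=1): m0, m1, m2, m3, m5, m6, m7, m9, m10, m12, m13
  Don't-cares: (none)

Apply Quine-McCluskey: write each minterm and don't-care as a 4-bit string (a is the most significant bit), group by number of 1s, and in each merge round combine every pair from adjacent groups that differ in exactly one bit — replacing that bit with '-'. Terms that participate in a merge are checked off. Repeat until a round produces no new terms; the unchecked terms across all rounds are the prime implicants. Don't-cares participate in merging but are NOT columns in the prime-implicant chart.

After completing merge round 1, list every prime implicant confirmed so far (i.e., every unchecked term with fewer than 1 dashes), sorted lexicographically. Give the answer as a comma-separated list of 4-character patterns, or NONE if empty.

NONE

size-2^0 implicants → 0000(✓)  0001(✓)  0010(✓)  0011(✓)  0101(✓)  0110(✓)  0111(✓)  1001(✓)  1010(✓)  1100(✓)  1101(✓)
size-2^1 implicants → -001(✓)  -010  -101(✓)  0-01(✓)  0-10(✓)  0-11(✓)  00-0(✓)  00-1(✓)  000-(✓)  001-(✓)  01-1(✓)  011-(✓)  1-01(✓)  110-
size-2^2 implicants → --01  0--1  0-1-  00--
Unchecked terms (primes): --01, -010, 0--1, 0-1-, 00--, 110-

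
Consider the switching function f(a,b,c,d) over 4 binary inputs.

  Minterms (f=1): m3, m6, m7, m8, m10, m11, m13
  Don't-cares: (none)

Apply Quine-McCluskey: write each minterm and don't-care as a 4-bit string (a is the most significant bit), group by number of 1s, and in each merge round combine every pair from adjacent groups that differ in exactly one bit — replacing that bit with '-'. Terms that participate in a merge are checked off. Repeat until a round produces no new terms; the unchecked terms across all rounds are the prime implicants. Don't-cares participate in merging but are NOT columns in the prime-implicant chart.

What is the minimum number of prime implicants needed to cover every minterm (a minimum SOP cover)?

Round 0: 0011✓ 0110✓ 0111✓ 1000✓ 1010✓ 1011✓ 1101
Round 1: -011 0-11 011- 10-0 101-
PIs = {-011, 0-11, 011-, 10-0, 101-, 1101}
Coverage chart:
  m3: -011,0-11
  m6: 011- ←essential
  m7: 0-11,011-
  m8: 10-0 ←essential
  m10: 10-0,101-
  m11: -011,101-
  m13: 1101 ←essential
Essential: 011-, 10-0, 1101
Petrick residual → -011
Min cover (4 terms): b'cd + a'bc + ab'd' + abc'd

4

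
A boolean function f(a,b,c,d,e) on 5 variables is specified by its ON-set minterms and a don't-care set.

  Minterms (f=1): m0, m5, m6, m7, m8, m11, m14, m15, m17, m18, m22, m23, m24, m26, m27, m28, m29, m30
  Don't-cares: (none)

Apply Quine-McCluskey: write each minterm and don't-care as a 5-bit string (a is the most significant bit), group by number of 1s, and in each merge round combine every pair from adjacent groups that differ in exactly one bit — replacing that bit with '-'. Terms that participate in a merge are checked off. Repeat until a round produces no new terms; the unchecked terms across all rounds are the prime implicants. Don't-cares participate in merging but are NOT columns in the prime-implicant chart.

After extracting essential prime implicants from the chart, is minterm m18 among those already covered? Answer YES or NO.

YES

size-2^0 implicants → 00000(✓)  00101(✓)  00110(✓)  00111(✓)  01000(✓)  01011(✓)  01110(✓)  01111(✓)  10001  10010(✓)  10110(✓)  10111(✓)  11000(✓)  11010(✓)  11011(✓)  11100(✓)  11101(✓)  11110(✓)
size-2^1 implicants → -0110(✓)  -0111(✓)  -1000  -1011  -1110(✓)  0-000  0-110(✓)  0-111(✓)  001-1  0011-(✓)  01-11  0111-(✓)  1-010(✓)  1-110(✓)  10-10(✓)  1011-(✓)  11-00(✓)  11-10(✓)  110-0(✓)  1101-  111-0(✓)  1110-
size-2^2 implicants → --110  -011-  0-11-  1--10  11--0
Unchecked terms (primes): --110, -011-, -1000, -1011, 0-000, 0-11-, 001-1, 01-11, 1--10, 10001, 11--0, 1101-, 1110-
Minterm coverage:
  m0 ⊆ 0-000 [E]
  m5 ⊆ 001-1 [E]
  m6 ⊆ --110,-011-,0-11-
  m7 ⊆ -011-,0-11-,001-1
  m8 ⊆ -1000,0-000
  m11 ⊆ -1011,01-11
  m14 ⊆ --110,0-11-
  m15 ⊆ 0-11-,01-11
  m17 ⊆ 10001 [E]
  m18 ⊆ 1--10 [E]
  m22 ⊆ --110,-011-,1--10
  m23 ⊆ -011- [E]
  m24 ⊆ -1000,11--0
  m26 ⊆ 1--10,11--0,1101-
  m27 ⊆ -1011,1101-
  m28 ⊆ 11--0,1110-
  m29 ⊆ 1110- [E]
  m30 ⊆ --110,1--10,11--0
E = {-011-, 0-000, 001-1, 1--10, 10001, 1110-}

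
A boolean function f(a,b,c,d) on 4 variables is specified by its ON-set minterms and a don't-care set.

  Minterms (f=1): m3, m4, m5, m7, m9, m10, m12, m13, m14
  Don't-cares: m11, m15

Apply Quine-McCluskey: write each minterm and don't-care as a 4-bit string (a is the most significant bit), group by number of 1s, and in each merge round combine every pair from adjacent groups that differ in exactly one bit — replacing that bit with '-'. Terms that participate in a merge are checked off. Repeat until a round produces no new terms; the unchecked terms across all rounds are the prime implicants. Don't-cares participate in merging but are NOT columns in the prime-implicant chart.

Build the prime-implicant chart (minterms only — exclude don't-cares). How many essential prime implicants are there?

[col 0] 0011*, 0100*, 0101*, 0111*, 1001*, 1010*, 1011*, 1100*, 1101*, 1110*, 1111*
[col 1] -011*, -100*, -101*, -111*, 0-11*, 01-1*, 010-*, 1-01*, 1-10*, 1-11*, 10-1*, 101-*, 11-0*, 11-1*, 110-*, 111-*
[col 2] --11, -1-1, -10-, 1--1, 1-1-, 11--
Prime implicants: --11, -1-1, -10-, 1--1, 1-1-, 11--
PI chart (minterm → PIs covering it):
  3 | --11  (sole → essential)
  4 | -10-  (sole → essential)
  5 | -1-1,-10-
  7 | --11,-1-1
  9 | 1--1  (sole → essential)
  10 | 1-1-  (sole → essential)
  12 | -10-,11--
  13 | -1-1,-10-,1--1,11--
  14 | 1-1-,11--
Essential prime implicants: --11, -10-, 1--1, 1-1-

4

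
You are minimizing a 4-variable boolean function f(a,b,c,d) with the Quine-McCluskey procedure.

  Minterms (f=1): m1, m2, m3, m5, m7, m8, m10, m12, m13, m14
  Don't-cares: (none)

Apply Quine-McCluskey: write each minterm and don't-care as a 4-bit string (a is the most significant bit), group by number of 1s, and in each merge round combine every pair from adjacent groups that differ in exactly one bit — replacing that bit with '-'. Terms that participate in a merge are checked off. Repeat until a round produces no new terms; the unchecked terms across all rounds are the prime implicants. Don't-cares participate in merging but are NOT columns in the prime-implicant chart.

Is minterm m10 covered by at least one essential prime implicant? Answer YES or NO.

YES

Round 0: 0001✓ 0010✓ 0011✓ 0101✓ 0111✓ 1000✓ 1010✓ 1100✓ 1101✓ 1110✓
Round 1: -010 -101 0-01✓ 0-11✓ 00-1✓ 001- 01-1✓ 1-00✓ 1-10✓ 10-0✓ 11-0✓ 110-
Round 2: 0--1 1--0
PIs = {-010, -101, 0--1, 001-, 1--0, 110-}
Coverage chart:
  m1: 0--1 ←essential
  m2: -010,001-
  m3: 0--1,001-
  m5: -101,0--1
  m7: 0--1 ←essential
  m8: 1--0 ←essential
  m10: -010,1--0
  m12: 1--0,110-
  m13: -101,110-
  m14: 1--0 ←essential
Essential: 0--1, 1--0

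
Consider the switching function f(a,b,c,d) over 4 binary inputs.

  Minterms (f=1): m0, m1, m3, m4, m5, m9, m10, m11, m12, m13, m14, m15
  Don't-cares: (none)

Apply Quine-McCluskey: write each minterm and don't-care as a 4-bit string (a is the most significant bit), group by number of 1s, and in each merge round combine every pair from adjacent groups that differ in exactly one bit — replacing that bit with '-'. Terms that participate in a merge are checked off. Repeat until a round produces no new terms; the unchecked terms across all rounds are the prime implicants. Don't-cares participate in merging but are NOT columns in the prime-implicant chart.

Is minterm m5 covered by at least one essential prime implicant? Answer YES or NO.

YES

[col 0] 0000*, 0001*, 0011*, 0100*, 0101*, 1001*, 1010*, 1011*, 1100*, 1101*, 1110*, 1111*
[col 1] -001*, -011*, -100*, -101*, 0-00*, 0-01*, 00-1*, 000-*, 010-*, 1-01*, 1-10*, 1-11*, 10-1*, 101-*, 11-0*, 11-1*, 110-*, 111-*
[col 2] --01, -0-1, -10-, 0-0-, 1--1, 1-1-, 11--
Prime implicants: --01, -0-1, -10-, 0-0-, 1--1, 1-1-, 11--
PI chart (minterm → PIs covering it):
  0 | 0-0-  (sole → essential)
  1 | --01,-0-1,0-0-
  3 | -0-1  (sole → essential)
  4 | -10-,0-0-
  5 | --01,-10-,0-0-
  9 | --01,-0-1,1--1
  10 | 1-1-  (sole → essential)
  11 | -0-1,1--1,1-1-
  12 | -10-,11--
  13 | --01,-10-,1--1,11--
  14 | 1-1-,11--
  15 | 1--1,1-1-,11--
Essential prime implicants: -0-1, 0-0-, 1-1-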